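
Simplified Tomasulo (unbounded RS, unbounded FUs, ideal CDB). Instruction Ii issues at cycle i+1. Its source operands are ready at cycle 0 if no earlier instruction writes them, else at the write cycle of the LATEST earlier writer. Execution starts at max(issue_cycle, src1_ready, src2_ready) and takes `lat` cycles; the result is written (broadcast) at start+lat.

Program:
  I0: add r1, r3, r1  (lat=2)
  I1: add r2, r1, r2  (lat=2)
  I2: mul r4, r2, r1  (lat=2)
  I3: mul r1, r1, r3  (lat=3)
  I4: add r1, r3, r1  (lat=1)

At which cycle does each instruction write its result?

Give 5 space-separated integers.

Answer: 3 5 7 7 8

Derivation:
I0 add r1: issue@1 deps=(None,None) exec_start@1 write@3
I1 add r2: issue@2 deps=(0,None) exec_start@3 write@5
I2 mul r4: issue@3 deps=(1,0) exec_start@5 write@7
I3 mul r1: issue@4 deps=(0,None) exec_start@4 write@7
I4 add r1: issue@5 deps=(None,3) exec_start@7 write@8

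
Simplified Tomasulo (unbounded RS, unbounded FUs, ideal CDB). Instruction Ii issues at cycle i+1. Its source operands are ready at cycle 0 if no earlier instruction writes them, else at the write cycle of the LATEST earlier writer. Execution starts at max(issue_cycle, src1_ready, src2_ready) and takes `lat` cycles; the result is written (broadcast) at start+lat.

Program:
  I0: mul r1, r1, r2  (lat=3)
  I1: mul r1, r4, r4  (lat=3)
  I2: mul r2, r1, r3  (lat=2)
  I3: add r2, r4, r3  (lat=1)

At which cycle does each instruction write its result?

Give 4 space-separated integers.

Answer: 4 5 7 5

Derivation:
I0 mul r1: issue@1 deps=(None,None) exec_start@1 write@4
I1 mul r1: issue@2 deps=(None,None) exec_start@2 write@5
I2 mul r2: issue@3 deps=(1,None) exec_start@5 write@7
I3 add r2: issue@4 deps=(None,None) exec_start@4 write@5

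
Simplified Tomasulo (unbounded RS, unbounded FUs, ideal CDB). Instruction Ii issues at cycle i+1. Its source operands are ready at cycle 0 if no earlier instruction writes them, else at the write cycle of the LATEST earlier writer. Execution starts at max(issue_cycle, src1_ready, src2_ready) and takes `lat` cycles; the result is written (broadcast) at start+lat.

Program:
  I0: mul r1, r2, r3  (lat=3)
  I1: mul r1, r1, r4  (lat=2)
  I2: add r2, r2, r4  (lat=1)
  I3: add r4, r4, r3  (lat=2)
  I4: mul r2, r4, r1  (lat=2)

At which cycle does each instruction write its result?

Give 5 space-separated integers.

Answer: 4 6 4 6 8

Derivation:
I0 mul r1: issue@1 deps=(None,None) exec_start@1 write@4
I1 mul r1: issue@2 deps=(0,None) exec_start@4 write@6
I2 add r2: issue@3 deps=(None,None) exec_start@3 write@4
I3 add r4: issue@4 deps=(None,None) exec_start@4 write@6
I4 mul r2: issue@5 deps=(3,1) exec_start@6 write@8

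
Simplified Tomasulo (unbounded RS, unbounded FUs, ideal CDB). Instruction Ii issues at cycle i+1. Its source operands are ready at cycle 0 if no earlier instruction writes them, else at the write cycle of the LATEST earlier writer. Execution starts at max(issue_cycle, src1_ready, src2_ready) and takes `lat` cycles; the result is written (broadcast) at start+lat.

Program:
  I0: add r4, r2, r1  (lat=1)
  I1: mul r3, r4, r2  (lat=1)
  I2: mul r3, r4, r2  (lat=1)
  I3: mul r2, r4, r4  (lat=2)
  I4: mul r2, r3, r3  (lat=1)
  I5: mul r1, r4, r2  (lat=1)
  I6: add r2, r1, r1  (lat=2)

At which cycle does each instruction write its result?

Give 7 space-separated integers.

I0 add r4: issue@1 deps=(None,None) exec_start@1 write@2
I1 mul r3: issue@2 deps=(0,None) exec_start@2 write@3
I2 mul r3: issue@3 deps=(0,None) exec_start@3 write@4
I3 mul r2: issue@4 deps=(0,0) exec_start@4 write@6
I4 mul r2: issue@5 deps=(2,2) exec_start@5 write@6
I5 mul r1: issue@6 deps=(0,4) exec_start@6 write@7
I6 add r2: issue@7 deps=(5,5) exec_start@7 write@9

Answer: 2 3 4 6 6 7 9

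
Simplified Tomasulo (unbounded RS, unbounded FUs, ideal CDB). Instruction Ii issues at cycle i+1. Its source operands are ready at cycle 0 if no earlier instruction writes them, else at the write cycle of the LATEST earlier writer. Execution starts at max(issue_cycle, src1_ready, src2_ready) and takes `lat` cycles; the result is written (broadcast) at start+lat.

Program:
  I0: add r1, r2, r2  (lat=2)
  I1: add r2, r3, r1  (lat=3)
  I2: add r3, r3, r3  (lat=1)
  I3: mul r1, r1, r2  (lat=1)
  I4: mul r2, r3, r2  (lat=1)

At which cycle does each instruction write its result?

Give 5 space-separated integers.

I0 add r1: issue@1 deps=(None,None) exec_start@1 write@3
I1 add r2: issue@2 deps=(None,0) exec_start@3 write@6
I2 add r3: issue@3 deps=(None,None) exec_start@3 write@4
I3 mul r1: issue@4 deps=(0,1) exec_start@6 write@7
I4 mul r2: issue@5 deps=(2,1) exec_start@6 write@7

Answer: 3 6 4 7 7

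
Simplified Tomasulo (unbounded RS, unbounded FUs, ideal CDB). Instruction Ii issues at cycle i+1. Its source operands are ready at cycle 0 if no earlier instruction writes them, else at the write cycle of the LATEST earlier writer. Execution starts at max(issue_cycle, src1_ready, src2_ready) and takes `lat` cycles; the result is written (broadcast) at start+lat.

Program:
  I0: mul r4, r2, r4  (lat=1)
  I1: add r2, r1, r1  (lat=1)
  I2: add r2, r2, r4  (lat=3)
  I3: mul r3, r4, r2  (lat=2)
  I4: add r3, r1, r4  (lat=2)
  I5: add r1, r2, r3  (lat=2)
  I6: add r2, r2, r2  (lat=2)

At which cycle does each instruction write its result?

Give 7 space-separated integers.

Answer: 2 3 6 8 7 9 9

Derivation:
I0 mul r4: issue@1 deps=(None,None) exec_start@1 write@2
I1 add r2: issue@2 deps=(None,None) exec_start@2 write@3
I2 add r2: issue@3 deps=(1,0) exec_start@3 write@6
I3 mul r3: issue@4 deps=(0,2) exec_start@6 write@8
I4 add r3: issue@5 deps=(None,0) exec_start@5 write@7
I5 add r1: issue@6 deps=(2,4) exec_start@7 write@9
I6 add r2: issue@7 deps=(2,2) exec_start@7 write@9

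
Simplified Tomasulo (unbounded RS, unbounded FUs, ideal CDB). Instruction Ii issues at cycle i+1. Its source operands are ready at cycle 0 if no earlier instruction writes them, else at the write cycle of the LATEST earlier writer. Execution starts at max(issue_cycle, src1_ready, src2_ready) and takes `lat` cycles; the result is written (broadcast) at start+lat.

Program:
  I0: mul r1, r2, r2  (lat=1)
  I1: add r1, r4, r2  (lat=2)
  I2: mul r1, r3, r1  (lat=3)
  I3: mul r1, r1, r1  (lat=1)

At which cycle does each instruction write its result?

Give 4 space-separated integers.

Answer: 2 4 7 8

Derivation:
I0 mul r1: issue@1 deps=(None,None) exec_start@1 write@2
I1 add r1: issue@2 deps=(None,None) exec_start@2 write@4
I2 mul r1: issue@3 deps=(None,1) exec_start@4 write@7
I3 mul r1: issue@4 deps=(2,2) exec_start@7 write@8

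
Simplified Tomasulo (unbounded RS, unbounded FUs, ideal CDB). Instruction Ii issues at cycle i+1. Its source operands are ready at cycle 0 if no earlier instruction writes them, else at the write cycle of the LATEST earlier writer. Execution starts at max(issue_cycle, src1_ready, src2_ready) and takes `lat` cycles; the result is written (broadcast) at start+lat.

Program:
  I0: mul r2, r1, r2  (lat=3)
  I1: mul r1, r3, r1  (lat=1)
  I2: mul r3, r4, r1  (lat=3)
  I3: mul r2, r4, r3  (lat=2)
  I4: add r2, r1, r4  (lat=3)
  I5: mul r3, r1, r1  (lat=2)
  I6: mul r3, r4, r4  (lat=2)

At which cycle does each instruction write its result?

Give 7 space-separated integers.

I0 mul r2: issue@1 deps=(None,None) exec_start@1 write@4
I1 mul r1: issue@2 deps=(None,None) exec_start@2 write@3
I2 mul r3: issue@3 deps=(None,1) exec_start@3 write@6
I3 mul r2: issue@4 deps=(None,2) exec_start@6 write@8
I4 add r2: issue@5 deps=(1,None) exec_start@5 write@8
I5 mul r3: issue@6 deps=(1,1) exec_start@6 write@8
I6 mul r3: issue@7 deps=(None,None) exec_start@7 write@9

Answer: 4 3 6 8 8 8 9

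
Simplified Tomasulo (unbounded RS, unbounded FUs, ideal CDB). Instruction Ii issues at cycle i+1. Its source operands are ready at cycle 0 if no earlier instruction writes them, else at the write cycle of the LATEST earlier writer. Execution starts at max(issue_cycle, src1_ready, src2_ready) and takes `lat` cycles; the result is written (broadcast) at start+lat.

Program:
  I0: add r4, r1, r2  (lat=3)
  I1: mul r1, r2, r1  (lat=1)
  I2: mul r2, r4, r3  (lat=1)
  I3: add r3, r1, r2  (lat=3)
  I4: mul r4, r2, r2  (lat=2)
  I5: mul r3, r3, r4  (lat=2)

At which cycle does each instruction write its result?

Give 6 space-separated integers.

Answer: 4 3 5 8 7 10

Derivation:
I0 add r4: issue@1 deps=(None,None) exec_start@1 write@4
I1 mul r1: issue@2 deps=(None,None) exec_start@2 write@3
I2 mul r2: issue@3 deps=(0,None) exec_start@4 write@5
I3 add r3: issue@4 deps=(1,2) exec_start@5 write@8
I4 mul r4: issue@5 deps=(2,2) exec_start@5 write@7
I5 mul r3: issue@6 deps=(3,4) exec_start@8 write@10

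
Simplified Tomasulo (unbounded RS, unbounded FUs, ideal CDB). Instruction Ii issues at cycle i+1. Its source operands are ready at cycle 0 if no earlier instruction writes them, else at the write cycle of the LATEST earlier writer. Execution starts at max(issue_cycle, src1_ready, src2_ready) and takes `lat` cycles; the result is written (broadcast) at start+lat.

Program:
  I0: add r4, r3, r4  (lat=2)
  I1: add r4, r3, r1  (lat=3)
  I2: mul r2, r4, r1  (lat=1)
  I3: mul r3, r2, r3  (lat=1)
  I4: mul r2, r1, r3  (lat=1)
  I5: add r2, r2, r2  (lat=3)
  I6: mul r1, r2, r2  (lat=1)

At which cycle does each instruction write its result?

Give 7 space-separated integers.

Answer: 3 5 6 7 8 11 12

Derivation:
I0 add r4: issue@1 deps=(None,None) exec_start@1 write@3
I1 add r4: issue@2 deps=(None,None) exec_start@2 write@5
I2 mul r2: issue@3 deps=(1,None) exec_start@5 write@6
I3 mul r3: issue@4 deps=(2,None) exec_start@6 write@7
I4 mul r2: issue@5 deps=(None,3) exec_start@7 write@8
I5 add r2: issue@6 deps=(4,4) exec_start@8 write@11
I6 mul r1: issue@7 deps=(5,5) exec_start@11 write@12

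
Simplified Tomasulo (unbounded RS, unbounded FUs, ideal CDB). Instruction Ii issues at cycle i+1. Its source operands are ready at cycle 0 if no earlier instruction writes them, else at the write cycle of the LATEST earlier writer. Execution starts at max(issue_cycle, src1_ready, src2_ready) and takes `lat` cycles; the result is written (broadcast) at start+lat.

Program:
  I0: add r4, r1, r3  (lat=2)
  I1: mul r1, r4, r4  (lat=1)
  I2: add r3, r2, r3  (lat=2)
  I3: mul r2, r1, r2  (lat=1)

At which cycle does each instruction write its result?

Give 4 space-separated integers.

Answer: 3 4 5 5

Derivation:
I0 add r4: issue@1 deps=(None,None) exec_start@1 write@3
I1 mul r1: issue@2 deps=(0,0) exec_start@3 write@4
I2 add r3: issue@3 deps=(None,None) exec_start@3 write@5
I3 mul r2: issue@4 deps=(1,None) exec_start@4 write@5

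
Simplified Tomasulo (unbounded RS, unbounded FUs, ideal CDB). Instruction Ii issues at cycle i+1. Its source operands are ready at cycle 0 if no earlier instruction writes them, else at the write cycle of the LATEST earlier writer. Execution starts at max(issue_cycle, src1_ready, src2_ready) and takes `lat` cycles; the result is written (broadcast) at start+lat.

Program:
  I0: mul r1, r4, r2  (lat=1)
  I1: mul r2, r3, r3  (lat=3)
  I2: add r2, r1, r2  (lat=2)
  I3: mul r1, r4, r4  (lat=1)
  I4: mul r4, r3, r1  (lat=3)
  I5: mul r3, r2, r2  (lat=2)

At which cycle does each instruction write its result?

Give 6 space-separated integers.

I0 mul r1: issue@1 deps=(None,None) exec_start@1 write@2
I1 mul r2: issue@2 deps=(None,None) exec_start@2 write@5
I2 add r2: issue@3 deps=(0,1) exec_start@5 write@7
I3 mul r1: issue@4 deps=(None,None) exec_start@4 write@5
I4 mul r4: issue@5 deps=(None,3) exec_start@5 write@8
I5 mul r3: issue@6 deps=(2,2) exec_start@7 write@9

Answer: 2 5 7 5 8 9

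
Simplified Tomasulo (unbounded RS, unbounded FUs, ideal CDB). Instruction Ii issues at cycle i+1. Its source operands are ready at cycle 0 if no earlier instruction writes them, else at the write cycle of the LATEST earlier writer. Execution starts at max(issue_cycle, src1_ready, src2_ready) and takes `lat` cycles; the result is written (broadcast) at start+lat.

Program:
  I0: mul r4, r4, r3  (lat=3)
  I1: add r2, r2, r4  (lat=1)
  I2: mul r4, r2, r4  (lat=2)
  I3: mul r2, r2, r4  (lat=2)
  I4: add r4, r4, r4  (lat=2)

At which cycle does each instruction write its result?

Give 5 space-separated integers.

Answer: 4 5 7 9 9

Derivation:
I0 mul r4: issue@1 deps=(None,None) exec_start@1 write@4
I1 add r2: issue@2 deps=(None,0) exec_start@4 write@5
I2 mul r4: issue@3 deps=(1,0) exec_start@5 write@7
I3 mul r2: issue@4 deps=(1,2) exec_start@7 write@9
I4 add r4: issue@5 deps=(2,2) exec_start@7 write@9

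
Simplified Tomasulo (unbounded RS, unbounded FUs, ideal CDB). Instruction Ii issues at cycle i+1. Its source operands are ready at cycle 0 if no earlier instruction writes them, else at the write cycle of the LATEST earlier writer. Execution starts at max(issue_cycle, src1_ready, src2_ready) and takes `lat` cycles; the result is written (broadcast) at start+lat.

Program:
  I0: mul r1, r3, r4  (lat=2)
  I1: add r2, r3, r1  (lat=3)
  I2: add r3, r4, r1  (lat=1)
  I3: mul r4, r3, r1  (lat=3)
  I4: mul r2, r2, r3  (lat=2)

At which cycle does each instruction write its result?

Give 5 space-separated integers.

I0 mul r1: issue@1 deps=(None,None) exec_start@1 write@3
I1 add r2: issue@2 deps=(None,0) exec_start@3 write@6
I2 add r3: issue@3 deps=(None,0) exec_start@3 write@4
I3 mul r4: issue@4 deps=(2,0) exec_start@4 write@7
I4 mul r2: issue@5 deps=(1,2) exec_start@6 write@8

Answer: 3 6 4 7 8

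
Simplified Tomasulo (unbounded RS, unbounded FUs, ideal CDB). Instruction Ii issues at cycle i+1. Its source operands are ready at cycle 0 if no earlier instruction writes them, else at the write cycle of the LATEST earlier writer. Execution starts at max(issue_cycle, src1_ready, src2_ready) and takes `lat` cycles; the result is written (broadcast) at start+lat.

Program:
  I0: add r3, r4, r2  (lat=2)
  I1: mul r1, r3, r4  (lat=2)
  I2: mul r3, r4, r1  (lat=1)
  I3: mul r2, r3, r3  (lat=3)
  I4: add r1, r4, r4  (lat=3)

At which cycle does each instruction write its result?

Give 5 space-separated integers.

I0 add r3: issue@1 deps=(None,None) exec_start@1 write@3
I1 mul r1: issue@2 deps=(0,None) exec_start@3 write@5
I2 mul r3: issue@3 deps=(None,1) exec_start@5 write@6
I3 mul r2: issue@4 deps=(2,2) exec_start@6 write@9
I4 add r1: issue@5 deps=(None,None) exec_start@5 write@8

Answer: 3 5 6 9 8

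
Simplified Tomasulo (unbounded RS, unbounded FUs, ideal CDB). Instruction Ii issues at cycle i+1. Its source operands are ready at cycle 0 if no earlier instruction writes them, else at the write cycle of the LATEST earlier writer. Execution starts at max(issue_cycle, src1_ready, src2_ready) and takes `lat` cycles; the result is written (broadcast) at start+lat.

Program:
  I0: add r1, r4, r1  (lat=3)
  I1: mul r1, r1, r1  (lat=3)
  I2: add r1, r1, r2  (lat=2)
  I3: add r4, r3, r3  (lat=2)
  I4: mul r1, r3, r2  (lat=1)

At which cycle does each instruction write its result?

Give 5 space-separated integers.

I0 add r1: issue@1 deps=(None,None) exec_start@1 write@4
I1 mul r1: issue@2 deps=(0,0) exec_start@4 write@7
I2 add r1: issue@3 deps=(1,None) exec_start@7 write@9
I3 add r4: issue@4 deps=(None,None) exec_start@4 write@6
I4 mul r1: issue@5 deps=(None,None) exec_start@5 write@6

Answer: 4 7 9 6 6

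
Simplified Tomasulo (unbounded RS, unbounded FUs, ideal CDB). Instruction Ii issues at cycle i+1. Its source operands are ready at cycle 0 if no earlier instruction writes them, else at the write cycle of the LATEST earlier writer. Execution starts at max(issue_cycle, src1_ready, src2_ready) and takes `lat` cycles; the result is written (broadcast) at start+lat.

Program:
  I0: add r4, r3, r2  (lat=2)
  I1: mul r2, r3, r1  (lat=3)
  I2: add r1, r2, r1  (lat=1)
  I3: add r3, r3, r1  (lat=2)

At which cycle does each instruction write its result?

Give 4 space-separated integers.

I0 add r4: issue@1 deps=(None,None) exec_start@1 write@3
I1 mul r2: issue@2 deps=(None,None) exec_start@2 write@5
I2 add r1: issue@3 deps=(1,None) exec_start@5 write@6
I3 add r3: issue@4 deps=(None,2) exec_start@6 write@8

Answer: 3 5 6 8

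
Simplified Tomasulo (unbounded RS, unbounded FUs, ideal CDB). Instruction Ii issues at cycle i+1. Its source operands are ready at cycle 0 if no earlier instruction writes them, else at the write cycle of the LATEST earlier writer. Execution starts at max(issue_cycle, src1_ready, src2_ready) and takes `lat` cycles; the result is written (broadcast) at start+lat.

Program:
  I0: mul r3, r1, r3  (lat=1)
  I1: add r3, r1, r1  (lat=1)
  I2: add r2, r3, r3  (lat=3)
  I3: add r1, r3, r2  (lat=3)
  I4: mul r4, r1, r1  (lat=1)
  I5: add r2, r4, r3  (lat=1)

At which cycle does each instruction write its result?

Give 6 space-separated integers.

Answer: 2 3 6 9 10 11

Derivation:
I0 mul r3: issue@1 deps=(None,None) exec_start@1 write@2
I1 add r3: issue@2 deps=(None,None) exec_start@2 write@3
I2 add r2: issue@3 deps=(1,1) exec_start@3 write@6
I3 add r1: issue@4 deps=(1,2) exec_start@6 write@9
I4 mul r4: issue@5 deps=(3,3) exec_start@9 write@10
I5 add r2: issue@6 deps=(4,1) exec_start@10 write@11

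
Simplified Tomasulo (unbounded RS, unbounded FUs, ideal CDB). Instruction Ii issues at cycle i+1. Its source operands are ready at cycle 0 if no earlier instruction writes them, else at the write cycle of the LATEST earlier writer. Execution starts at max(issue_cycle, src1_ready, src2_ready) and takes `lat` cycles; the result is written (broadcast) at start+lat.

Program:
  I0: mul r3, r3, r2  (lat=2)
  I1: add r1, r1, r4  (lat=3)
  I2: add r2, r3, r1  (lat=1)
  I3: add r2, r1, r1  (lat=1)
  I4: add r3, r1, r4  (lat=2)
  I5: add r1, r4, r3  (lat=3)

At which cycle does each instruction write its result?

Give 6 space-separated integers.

I0 mul r3: issue@1 deps=(None,None) exec_start@1 write@3
I1 add r1: issue@2 deps=(None,None) exec_start@2 write@5
I2 add r2: issue@3 deps=(0,1) exec_start@5 write@6
I3 add r2: issue@4 deps=(1,1) exec_start@5 write@6
I4 add r3: issue@5 deps=(1,None) exec_start@5 write@7
I5 add r1: issue@6 deps=(None,4) exec_start@7 write@10

Answer: 3 5 6 6 7 10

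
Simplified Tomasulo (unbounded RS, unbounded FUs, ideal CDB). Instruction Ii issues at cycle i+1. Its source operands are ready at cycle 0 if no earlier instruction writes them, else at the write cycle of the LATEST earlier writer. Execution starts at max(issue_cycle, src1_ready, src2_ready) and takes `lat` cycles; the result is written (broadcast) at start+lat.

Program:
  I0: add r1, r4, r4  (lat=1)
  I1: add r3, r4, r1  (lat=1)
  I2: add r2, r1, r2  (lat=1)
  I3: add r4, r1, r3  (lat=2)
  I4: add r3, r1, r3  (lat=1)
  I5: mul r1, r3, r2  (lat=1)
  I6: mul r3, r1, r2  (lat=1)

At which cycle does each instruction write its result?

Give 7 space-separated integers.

I0 add r1: issue@1 deps=(None,None) exec_start@1 write@2
I1 add r3: issue@2 deps=(None,0) exec_start@2 write@3
I2 add r2: issue@3 deps=(0,None) exec_start@3 write@4
I3 add r4: issue@4 deps=(0,1) exec_start@4 write@6
I4 add r3: issue@5 deps=(0,1) exec_start@5 write@6
I5 mul r1: issue@6 deps=(4,2) exec_start@6 write@7
I6 mul r3: issue@7 deps=(5,2) exec_start@7 write@8

Answer: 2 3 4 6 6 7 8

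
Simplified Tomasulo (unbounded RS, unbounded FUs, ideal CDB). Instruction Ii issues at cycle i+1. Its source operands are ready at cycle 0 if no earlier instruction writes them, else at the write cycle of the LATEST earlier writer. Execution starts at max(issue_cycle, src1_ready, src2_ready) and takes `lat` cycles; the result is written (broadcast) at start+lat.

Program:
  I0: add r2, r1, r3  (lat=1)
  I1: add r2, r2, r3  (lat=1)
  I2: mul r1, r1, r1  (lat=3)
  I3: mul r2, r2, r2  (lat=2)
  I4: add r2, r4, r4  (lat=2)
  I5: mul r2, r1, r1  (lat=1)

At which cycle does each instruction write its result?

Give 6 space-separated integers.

Answer: 2 3 6 6 7 7

Derivation:
I0 add r2: issue@1 deps=(None,None) exec_start@1 write@2
I1 add r2: issue@2 deps=(0,None) exec_start@2 write@3
I2 mul r1: issue@3 deps=(None,None) exec_start@3 write@6
I3 mul r2: issue@4 deps=(1,1) exec_start@4 write@6
I4 add r2: issue@5 deps=(None,None) exec_start@5 write@7
I5 mul r2: issue@6 deps=(2,2) exec_start@6 write@7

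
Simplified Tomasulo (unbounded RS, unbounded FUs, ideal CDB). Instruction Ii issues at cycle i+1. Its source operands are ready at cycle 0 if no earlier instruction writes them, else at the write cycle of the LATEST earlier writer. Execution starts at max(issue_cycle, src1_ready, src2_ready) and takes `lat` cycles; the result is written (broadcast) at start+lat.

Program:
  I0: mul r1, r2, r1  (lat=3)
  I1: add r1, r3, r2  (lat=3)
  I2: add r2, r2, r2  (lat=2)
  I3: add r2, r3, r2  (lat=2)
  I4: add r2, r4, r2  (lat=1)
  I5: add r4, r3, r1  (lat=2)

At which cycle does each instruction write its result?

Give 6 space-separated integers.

I0 mul r1: issue@1 deps=(None,None) exec_start@1 write@4
I1 add r1: issue@2 deps=(None,None) exec_start@2 write@5
I2 add r2: issue@3 deps=(None,None) exec_start@3 write@5
I3 add r2: issue@4 deps=(None,2) exec_start@5 write@7
I4 add r2: issue@5 deps=(None,3) exec_start@7 write@8
I5 add r4: issue@6 deps=(None,1) exec_start@6 write@8

Answer: 4 5 5 7 8 8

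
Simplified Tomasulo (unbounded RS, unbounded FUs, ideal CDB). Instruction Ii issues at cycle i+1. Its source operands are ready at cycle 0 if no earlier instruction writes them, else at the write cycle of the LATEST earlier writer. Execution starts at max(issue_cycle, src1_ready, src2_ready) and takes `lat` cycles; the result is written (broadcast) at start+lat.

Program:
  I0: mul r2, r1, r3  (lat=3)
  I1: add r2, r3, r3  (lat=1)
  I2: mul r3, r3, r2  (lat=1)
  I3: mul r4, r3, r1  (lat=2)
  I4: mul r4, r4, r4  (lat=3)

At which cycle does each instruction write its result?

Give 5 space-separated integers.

Answer: 4 3 4 6 9

Derivation:
I0 mul r2: issue@1 deps=(None,None) exec_start@1 write@4
I1 add r2: issue@2 deps=(None,None) exec_start@2 write@3
I2 mul r3: issue@3 deps=(None,1) exec_start@3 write@4
I3 mul r4: issue@4 deps=(2,None) exec_start@4 write@6
I4 mul r4: issue@5 deps=(3,3) exec_start@6 write@9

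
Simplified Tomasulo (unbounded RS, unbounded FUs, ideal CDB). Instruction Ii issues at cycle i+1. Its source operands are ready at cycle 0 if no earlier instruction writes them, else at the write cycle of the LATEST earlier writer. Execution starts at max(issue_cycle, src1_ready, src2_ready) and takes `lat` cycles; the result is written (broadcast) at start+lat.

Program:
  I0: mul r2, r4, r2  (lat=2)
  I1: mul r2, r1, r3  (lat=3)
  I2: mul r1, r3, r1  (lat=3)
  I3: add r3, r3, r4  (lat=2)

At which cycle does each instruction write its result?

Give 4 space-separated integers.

Answer: 3 5 6 6

Derivation:
I0 mul r2: issue@1 deps=(None,None) exec_start@1 write@3
I1 mul r2: issue@2 deps=(None,None) exec_start@2 write@5
I2 mul r1: issue@3 deps=(None,None) exec_start@3 write@6
I3 add r3: issue@4 deps=(None,None) exec_start@4 write@6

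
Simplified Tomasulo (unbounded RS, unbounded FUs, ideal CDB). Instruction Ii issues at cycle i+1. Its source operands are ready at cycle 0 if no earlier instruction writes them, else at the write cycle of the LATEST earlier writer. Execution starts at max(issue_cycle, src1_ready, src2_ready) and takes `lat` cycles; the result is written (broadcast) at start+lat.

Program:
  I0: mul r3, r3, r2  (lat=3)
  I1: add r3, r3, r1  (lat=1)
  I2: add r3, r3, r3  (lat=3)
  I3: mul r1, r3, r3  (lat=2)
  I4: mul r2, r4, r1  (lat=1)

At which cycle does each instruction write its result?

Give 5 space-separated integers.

Answer: 4 5 8 10 11

Derivation:
I0 mul r3: issue@1 deps=(None,None) exec_start@1 write@4
I1 add r3: issue@2 deps=(0,None) exec_start@4 write@5
I2 add r3: issue@3 deps=(1,1) exec_start@5 write@8
I3 mul r1: issue@4 deps=(2,2) exec_start@8 write@10
I4 mul r2: issue@5 deps=(None,3) exec_start@10 write@11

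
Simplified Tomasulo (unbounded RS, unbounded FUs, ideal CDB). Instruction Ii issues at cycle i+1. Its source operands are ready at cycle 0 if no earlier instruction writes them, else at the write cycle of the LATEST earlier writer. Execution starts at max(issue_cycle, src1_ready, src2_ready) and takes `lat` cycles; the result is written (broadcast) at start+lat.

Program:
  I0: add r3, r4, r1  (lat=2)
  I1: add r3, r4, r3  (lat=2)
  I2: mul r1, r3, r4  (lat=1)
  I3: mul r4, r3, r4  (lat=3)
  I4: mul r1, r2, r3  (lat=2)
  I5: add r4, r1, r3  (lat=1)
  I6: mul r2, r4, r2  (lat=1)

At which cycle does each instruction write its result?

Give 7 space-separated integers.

I0 add r3: issue@1 deps=(None,None) exec_start@1 write@3
I1 add r3: issue@2 deps=(None,0) exec_start@3 write@5
I2 mul r1: issue@3 deps=(1,None) exec_start@5 write@6
I3 mul r4: issue@4 deps=(1,None) exec_start@5 write@8
I4 mul r1: issue@5 deps=(None,1) exec_start@5 write@7
I5 add r4: issue@6 deps=(4,1) exec_start@7 write@8
I6 mul r2: issue@7 deps=(5,None) exec_start@8 write@9

Answer: 3 5 6 8 7 8 9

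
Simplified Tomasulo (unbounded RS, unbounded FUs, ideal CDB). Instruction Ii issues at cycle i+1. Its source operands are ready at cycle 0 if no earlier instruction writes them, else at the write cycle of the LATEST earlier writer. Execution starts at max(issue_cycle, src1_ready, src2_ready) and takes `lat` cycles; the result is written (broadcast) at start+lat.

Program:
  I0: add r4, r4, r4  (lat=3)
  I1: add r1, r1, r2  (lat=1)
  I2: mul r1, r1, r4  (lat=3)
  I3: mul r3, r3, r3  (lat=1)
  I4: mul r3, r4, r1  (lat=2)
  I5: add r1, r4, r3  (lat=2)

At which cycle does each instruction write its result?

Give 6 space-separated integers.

I0 add r4: issue@1 deps=(None,None) exec_start@1 write@4
I1 add r1: issue@2 deps=(None,None) exec_start@2 write@3
I2 mul r1: issue@3 deps=(1,0) exec_start@4 write@7
I3 mul r3: issue@4 deps=(None,None) exec_start@4 write@5
I4 mul r3: issue@5 deps=(0,2) exec_start@7 write@9
I5 add r1: issue@6 deps=(0,4) exec_start@9 write@11

Answer: 4 3 7 5 9 11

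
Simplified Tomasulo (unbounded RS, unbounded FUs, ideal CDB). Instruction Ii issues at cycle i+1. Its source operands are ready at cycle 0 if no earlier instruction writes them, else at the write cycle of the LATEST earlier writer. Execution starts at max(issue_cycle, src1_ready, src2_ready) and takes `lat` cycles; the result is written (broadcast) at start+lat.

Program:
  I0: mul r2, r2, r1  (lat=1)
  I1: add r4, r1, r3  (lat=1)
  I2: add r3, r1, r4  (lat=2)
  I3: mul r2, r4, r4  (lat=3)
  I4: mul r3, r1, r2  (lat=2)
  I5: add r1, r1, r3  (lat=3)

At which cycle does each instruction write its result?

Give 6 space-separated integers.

Answer: 2 3 5 7 9 12

Derivation:
I0 mul r2: issue@1 deps=(None,None) exec_start@1 write@2
I1 add r4: issue@2 deps=(None,None) exec_start@2 write@3
I2 add r3: issue@3 deps=(None,1) exec_start@3 write@5
I3 mul r2: issue@4 deps=(1,1) exec_start@4 write@7
I4 mul r3: issue@5 deps=(None,3) exec_start@7 write@9
I5 add r1: issue@6 deps=(None,4) exec_start@9 write@12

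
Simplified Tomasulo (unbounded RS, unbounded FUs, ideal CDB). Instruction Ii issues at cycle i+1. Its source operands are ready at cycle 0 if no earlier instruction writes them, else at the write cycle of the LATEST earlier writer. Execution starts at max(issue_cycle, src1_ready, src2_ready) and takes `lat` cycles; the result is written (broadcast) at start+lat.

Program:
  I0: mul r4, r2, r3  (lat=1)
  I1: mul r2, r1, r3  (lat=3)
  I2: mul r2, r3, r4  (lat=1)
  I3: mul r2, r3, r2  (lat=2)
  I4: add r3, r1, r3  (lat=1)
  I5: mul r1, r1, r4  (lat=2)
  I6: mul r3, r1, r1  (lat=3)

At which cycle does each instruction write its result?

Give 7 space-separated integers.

Answer: 2 5 4 6 6 8 11

Derivation:
I0 mul r4: issue@1 deps=(None,None) exec_start@1 write@2
I1 mul r2: issue@2 deps=(None,None) exec_start@2 write@5
I2 mul r2: issue@3 deps=(None,0) exec_start@3 write@4
I3 mul r2: issue@4 deps=(None,2) exec_start@4 write@6
I4 add r3: issue@5 deps=(None,None) exec_start@5 write@6
I5 mul r1: issue@6 deps=(None,0) exec_start@6 write@8
I6 mul r3: issue@7 deps=(5,5) exec_start@8 write@11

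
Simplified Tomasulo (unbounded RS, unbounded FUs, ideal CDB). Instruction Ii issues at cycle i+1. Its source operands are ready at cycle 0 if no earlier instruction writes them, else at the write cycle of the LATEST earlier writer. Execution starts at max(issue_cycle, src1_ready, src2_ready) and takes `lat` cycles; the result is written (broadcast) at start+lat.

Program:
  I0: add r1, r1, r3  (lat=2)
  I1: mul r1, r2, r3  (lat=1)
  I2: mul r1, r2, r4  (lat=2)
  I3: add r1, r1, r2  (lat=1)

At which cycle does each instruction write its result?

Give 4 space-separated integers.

Answer: 3 3 5 6

Derivation:
I0 add r1: issue@1 deps=(None,None) exec_start@1 write@3
I1 mul r1: issue@2 deps=(None,None) exec_start@2 write@3
I2 mul r1: issue@3 deps=(None,None) exec_start@3 write@5
I3 add r1: issue@4 deps=(2,None) exec_start@5 write@6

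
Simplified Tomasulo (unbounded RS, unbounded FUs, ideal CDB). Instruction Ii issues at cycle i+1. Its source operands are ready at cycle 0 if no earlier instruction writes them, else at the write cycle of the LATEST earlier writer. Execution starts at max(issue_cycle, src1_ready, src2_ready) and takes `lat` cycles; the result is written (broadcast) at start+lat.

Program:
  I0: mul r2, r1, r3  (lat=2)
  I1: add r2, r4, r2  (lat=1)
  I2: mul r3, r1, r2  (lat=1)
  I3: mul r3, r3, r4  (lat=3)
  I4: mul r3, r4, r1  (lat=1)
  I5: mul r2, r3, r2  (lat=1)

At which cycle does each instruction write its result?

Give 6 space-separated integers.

I0 mul r2: issue@1 deps=(None,None) exec_start@1 write@3
I1 add r2: issue@2 deps=(None,0) exec_start@3 write@4
I2 mul r3: issue@3 deps=(None,1) exec_start@4 write@5
I3 mul r3: issue@4 deps=(2,None) exec_start@5 write@8
I4 mul r3: issue@5 deps=(None,None) exec_start@5 write@6
I5 mul r2: issue@6 deps=(4,1) exec_start@6 write@7

Answer: 3 4 5 8 6 7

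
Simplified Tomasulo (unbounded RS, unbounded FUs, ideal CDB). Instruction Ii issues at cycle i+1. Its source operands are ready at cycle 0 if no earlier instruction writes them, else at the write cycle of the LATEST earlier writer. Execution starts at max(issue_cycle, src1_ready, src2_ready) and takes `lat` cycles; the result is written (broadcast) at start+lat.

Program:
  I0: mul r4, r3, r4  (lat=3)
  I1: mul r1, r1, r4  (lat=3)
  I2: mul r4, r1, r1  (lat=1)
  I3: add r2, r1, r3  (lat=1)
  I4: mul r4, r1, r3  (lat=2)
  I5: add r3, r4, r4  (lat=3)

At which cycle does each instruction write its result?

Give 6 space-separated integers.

Answer: 4 7 8 8 9 12

Derivation:
I0 mul r4: issue@1 deps=(None,None) exec_start@1 write@4
I1 mul r1: issue@2 deps=(None,0) exec_start@4 write@7
I2 mul r4: issue@3 deps=(1,1) exec_start@7 write@8
I3 add r2: issue@4 deps=(1,None) exec_start@7 write@8
I4 mul r4: issue@5 deps=(1,None) exec_start@7 write@9
I5 add r3: issue@6 deps=(4,4) exec_start@9 write@12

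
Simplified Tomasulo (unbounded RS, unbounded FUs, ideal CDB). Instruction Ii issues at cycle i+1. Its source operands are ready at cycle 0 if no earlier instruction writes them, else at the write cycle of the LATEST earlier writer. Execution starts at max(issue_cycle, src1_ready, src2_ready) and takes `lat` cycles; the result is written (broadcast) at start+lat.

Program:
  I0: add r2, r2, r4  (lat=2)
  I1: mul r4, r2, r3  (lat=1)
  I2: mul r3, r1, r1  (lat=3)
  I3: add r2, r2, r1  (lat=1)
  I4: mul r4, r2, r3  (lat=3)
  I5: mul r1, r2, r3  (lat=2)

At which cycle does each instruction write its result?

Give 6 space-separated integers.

I0 add r2: issue@1 deps=(None,None) exec_start@1 write@3
I1 mul r4: issue@2 deps=(0,None) exec_start@3 write@4
I2 mul r3: issue@3 deps=(None,None) exec_start@3 write@6
I3 add r2: issue@4 deps=(0,None) exec_start@4 write@5
I4 mul r4: issue@5 deps=(3,2) exec_start@6 write@9
I5 mul r1: issue@6 deps=(3,2) exec_start@6 write@8

Answer: 3 4 6 5 9 8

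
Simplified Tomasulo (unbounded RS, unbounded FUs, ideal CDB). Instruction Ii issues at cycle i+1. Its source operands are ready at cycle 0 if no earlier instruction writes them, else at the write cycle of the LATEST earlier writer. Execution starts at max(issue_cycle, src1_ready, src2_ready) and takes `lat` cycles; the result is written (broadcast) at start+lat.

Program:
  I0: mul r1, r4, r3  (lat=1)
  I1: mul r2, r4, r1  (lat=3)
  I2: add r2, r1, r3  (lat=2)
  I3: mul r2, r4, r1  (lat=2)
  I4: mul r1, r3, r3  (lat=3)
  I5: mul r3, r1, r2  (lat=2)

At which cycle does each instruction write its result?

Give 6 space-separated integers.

Answer: 2 5 5 6 8 10

Derivation:
I0 mul r1: issue@1 deps=(None,None) exec_start@1 write@2
I1 mul r2: issue@2 deps=(None,0) exec_start@2 write@5
I2 add r2: issue@3 deps=(0,None) exec_start@3 write@5
I3 mul r2: issue@4 deps=(None,0) exec_start@4 write@6
I4 mul r1: issue@5 deps=(None,None) exec_start@5 write@8
I5 mul r3: issue@6 deps=(4,3) exec_start@8 write@10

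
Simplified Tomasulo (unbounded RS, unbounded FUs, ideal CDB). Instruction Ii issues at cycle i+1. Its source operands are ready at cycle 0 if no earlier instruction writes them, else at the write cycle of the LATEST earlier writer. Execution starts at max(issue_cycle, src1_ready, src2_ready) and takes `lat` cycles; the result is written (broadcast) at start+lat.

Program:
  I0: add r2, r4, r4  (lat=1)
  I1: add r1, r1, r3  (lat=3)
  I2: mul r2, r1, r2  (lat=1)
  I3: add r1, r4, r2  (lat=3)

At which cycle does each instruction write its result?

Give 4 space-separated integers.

I0 add r2: issue@1 deps=(None,None) exec_start@1 write@2
I1 add r1: issue@2 deps=(None,None) exec_start@2 write@5
I2 mul r2: issue@3 deps=(1,0) exec_start@5 write@6
I3 add r1: issue@4 deps=(None,2) exec_start@6 write@9

Answer: 2 5 6 9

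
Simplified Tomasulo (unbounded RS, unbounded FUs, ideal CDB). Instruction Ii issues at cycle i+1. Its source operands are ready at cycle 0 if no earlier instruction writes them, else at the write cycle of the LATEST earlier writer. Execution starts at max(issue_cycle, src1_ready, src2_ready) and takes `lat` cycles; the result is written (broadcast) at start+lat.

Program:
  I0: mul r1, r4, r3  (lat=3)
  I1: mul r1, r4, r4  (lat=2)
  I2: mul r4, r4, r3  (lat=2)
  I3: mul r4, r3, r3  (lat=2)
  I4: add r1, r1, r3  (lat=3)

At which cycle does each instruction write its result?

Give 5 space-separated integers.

I0 mul r1: issue@1 deps=(None,None) exec_start@1 write@4
I1 mul r1: issue@2 deps=(None,None) exec_start@2 write@4
I2 mul r4: issue@3 deps=(None,None) exec_start@3 write@5
I3 mul r4: issue@4 deps=(None,None) exec_start@4 write@6
I4 add r1: issue@5 deps=(1,None) exec_start@5 write@8

Answer: 4 4 5 6 8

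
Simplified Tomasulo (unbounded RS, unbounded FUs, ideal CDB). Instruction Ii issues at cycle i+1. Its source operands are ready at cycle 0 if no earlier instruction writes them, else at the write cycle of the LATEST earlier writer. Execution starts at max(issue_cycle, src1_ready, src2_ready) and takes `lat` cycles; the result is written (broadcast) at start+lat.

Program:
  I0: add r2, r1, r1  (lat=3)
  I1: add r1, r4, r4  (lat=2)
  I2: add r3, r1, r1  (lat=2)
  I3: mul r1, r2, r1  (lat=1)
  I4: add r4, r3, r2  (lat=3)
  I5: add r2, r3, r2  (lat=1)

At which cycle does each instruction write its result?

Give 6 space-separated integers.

I0 add r2: issue@1 deps=(None,None) exec_start@1 write@4
I1 add r1: issue@2 deps=(None,None) exec_start@2 write@4
I2 add r3: issue@3 deps=(1,1) exec_start@4 write@6
I3 mul r1: issue@4 deps=(0,1) exec_start@4 write@5
I4 add r4: issue@5 deps=(2,0) exec_start@6 write@9
I5 add r2: issue@6 deps=(2,0) exec_start@6 write@7

Answer: 4 4 6 5 9 7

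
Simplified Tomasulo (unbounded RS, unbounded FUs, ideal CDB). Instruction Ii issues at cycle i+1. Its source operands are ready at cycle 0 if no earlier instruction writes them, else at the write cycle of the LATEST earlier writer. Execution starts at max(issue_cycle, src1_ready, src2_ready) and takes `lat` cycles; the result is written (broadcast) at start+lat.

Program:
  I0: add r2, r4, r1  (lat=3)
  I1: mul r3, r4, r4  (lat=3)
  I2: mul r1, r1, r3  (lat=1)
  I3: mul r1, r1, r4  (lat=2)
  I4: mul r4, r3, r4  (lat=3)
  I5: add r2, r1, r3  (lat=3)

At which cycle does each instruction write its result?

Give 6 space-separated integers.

I0 add r2: issue@1 deps=(None,None) exec_start@1 write@4
I1 mul r3: issue@2 deps=(None,None) exec_start@2 write@5
I2 mul r1: issue@3 deps=(None,1) exec_start@5 write@6
I3 mul r1: issue@4 deps=(2,None) exec_start@6 write@8
I4 mul r4: issue@5 deps=(1,None) exec_start@5 write@8
I5 add r2: issue@6 deps=(3,1) exec_start@8 write@11

Answer: 4 5 6 8 8 11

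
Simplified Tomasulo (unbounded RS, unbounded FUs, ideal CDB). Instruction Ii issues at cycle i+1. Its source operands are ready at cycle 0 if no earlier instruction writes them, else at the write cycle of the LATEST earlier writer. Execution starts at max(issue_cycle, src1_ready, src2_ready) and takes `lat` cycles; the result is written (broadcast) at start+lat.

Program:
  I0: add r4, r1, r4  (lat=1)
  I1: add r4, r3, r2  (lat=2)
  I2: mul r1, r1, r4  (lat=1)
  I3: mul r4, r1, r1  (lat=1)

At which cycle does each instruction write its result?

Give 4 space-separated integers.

Answer: 2 4 5 6

Derivation:
I0 add r4: issue@1 deps=(None,None) exec_start@1 write@2
I1 add r4: issue@2 deps=(None,None) exec_start@2 write@4
I2 mul r1: issue@3 deps=(None,1) exec_start@4 write@5
I3 mul r4: issue@4 deps=(2,2) exec_start@5 write@6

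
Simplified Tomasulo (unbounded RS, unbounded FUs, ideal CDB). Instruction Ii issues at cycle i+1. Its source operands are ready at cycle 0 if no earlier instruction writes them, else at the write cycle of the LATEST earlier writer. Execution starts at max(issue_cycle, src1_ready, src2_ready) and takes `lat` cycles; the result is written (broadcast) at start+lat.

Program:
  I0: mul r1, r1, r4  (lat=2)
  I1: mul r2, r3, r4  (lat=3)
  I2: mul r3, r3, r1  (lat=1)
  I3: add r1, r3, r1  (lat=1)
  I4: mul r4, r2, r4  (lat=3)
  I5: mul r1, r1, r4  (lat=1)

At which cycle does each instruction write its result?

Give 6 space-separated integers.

Answer: 3 5 4 5 8 9

Derivation:
I0 mul r1: issue@1 deps=(None,None) exec_start@1 write@3
I1 mul r2: issue@2 deps=(None,None) exec_start@2 write@5
I2 mul r3: issue@3 deps=(None,0) exec_start@3 write@4
I3 add r1: issue@4 deps=(2,0) exec_start@4 write@5
I4 mul r4: issue@5 deps=(1,None) exec_start@5 write@8
I5 mul r1: issue@6 deps=(3,4) exec_start@8 write@9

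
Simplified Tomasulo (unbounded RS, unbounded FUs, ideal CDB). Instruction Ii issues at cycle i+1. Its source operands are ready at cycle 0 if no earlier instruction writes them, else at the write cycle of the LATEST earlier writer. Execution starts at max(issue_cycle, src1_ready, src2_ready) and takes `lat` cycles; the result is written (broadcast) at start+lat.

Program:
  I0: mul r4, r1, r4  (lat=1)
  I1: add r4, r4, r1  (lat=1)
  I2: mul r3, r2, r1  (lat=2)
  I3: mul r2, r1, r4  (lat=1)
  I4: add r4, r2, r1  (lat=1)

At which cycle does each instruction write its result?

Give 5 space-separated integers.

I0 mul r4: issue@1 deps=(None,None) exec_start@1 write@2
I1 add r4: issue@2 deps=(0,None) exec_start@2 write@3
I2 mul r3: issue@3 deps=(None,None) exec_start@3 write@5
I3 mul r2: issue@4 deps=(None,1) exec_start@4 write@5
I4 add r4: issue@5 deps=(3,None) exec_start@5 write@6

Answer: 2 3 5 5 6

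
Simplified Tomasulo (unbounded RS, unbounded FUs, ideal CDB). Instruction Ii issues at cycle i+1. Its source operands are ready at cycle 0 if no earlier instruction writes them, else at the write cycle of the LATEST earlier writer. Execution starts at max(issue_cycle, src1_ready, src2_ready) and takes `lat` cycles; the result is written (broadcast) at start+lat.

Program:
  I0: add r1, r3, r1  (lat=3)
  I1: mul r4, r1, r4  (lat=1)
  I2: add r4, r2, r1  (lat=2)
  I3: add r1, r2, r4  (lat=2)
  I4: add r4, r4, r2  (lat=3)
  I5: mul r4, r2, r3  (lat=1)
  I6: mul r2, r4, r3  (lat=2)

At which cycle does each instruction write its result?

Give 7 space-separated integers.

Answer: 4 5 6 8 9 7 9

Derivation:
I0 add r1: issue@1 deps=(None,None) exec_start@1 write@4
I1 mul r4: issue@2 deps=(0,None) exec_start@4 write@5
I2 add r4: issue@3 deps=(None,0) exec_start@4 write@6
I3 add r1: issue@4 deps=(None,2) exec_start@6 write@8
I4 add r4: issue@5 deps=(2,None) exec_start@6 write@9
I5 mul r4: issue@6 deps=(None,None) exec_start@6 write@7
I6 mul r2: issue@7 deps=(5,None) exec_start@7 write@9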